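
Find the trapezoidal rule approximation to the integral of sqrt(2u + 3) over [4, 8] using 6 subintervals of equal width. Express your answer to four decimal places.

15.4427

Δu = (8 − 4)/6 = 2/3.
f(4) ≈ 3.3166, f(14/3) ≈ 3.5119, f(16/3) ≈ 3.6968, f(6) ≈ 3.8730, f(20/3) ≈ 4.0415, f(22/3) ≈ 4.2032, f(8) ≈ 4.3589.
T_6 = (Δu/2)·[f(u_0) + 2f(u_1) + ... + 2f(u_{5}) + f(u_6)].
Sum ≈ 15.4427.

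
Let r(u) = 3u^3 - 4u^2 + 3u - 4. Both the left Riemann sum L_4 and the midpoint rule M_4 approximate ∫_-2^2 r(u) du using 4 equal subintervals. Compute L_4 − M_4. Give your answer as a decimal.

L_4 = -70.
M_4 = -36.
L_4 − M_4 = -34.

-34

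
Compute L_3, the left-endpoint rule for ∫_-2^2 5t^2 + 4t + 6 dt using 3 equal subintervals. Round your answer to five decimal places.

45.92593

Δt = (2 − (-2))/3 = 4/3.
Left endpoints: -2, -2/3, 2/3.
f(-2) = 18, f(-2/3) = 50/9, f(2/3) = 98/9.
Sum = Δt · [f(-2) + f(-2/3) + f(2/3)].
Sum ≈ 45.92593.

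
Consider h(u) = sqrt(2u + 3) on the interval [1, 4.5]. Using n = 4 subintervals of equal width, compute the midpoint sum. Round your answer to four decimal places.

Δu = (4.5 − 1)/4 = 0.875.
Midpoints: 1.4375, 2.3125, 3.1875, 4.0625.
h(1.4375) ≈ 2.4238, h(2.3125) ≈ 2.7613, h(3.1875) ≈ 3.0619, h(4.0625) ≈ 3.3354.
Sum = Δu · [h(1.4375) + h(2.3125) + h(3.1875) + h(4.0625)].
Sum ≈ 10.1347.

10.1347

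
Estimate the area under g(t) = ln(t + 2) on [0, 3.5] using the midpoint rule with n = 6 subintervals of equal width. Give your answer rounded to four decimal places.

4.4943

Δt = (3.5 − 0)/6 = 7/12.
Midpoints: 7/24, 0.875, 35/24, 49/24, 2.625, 77/24.
g(7/24) ≈ 0.8293, g(0.875) ≈ 1.0561, g(35/24) ≈ 1.2408, g(49/24) ≈ 1.3967, g(2.625) ≈ 1.5315, g(77/24) ≈ 1.6503.
Sum = Δt · [g(7/24) + g(0.875) + g(35/24) + ...].
Sum ≈ 4.4943.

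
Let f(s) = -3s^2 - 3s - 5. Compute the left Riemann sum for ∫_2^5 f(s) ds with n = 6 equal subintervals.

-145.875

Δs = (5 − 2)/6 = 0.5.
Left endpoints: 2, 2.5, 3, 3.5, 4, 4.5.
f(2) = -23, f(2.5) = -31.25, f(3) = -41, f(3.5) = -52.25, f(4) = -65, f(4.5) = -79.25.
Sum = Δs · [f(2) + f(2.5) + f(3) + ...].
Sum = -145.875.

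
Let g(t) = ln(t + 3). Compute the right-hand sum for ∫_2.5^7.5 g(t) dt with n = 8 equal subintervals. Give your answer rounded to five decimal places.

Δt = (7.5 − 2.5)/8 = 0.625.
Right endpoints: 3.125, 3.75, 4.375, 5, 5.625, 6.25, 6.875, 7.5.
g(3.125) ≈ 1.81238, g(3.75) ≈ 1.90954, g(4.375) ≈ 1.99810, g(5) ≈ 2.07944, g(5.625) ≈ 2.15466, g(6.25) ≈ 2.22462, g(6.875) ≈ 2.29001, g(7.5) ≈ 2.35138.
Sum = Δt · [g(3.125) + g(3.75) + g(4.375) + ...].
Sum ≈ 10.51258.

10.51258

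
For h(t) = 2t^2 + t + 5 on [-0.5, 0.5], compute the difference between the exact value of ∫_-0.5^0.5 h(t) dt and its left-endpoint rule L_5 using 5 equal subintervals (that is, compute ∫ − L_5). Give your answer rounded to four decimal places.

0.0867

Exact integral: ∫_-0.5^0.5 h(t) dt ≈ 5.166667.
L_5 = 5.08.
Error ≈ 5.166667 − 5.08 ≈ 0.0867.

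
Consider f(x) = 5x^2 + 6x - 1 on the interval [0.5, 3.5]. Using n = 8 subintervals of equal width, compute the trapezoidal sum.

104.6015625

Δx = (3.5 − 0.5)/8 = 0.375.
f(0.5) = 3.25, f(0.875) = 8.078125, f(1.25) = 14.3125, f(1.625) = 21.953125, f(2) = 31, f(2.375) = 41.453125, f(2.75) = 53.3125, f(3.125) = 66.578125, f(3.5) = 81.25.
T_8 = (Δx/2)·[f(x_0) + 2f(x_1) + ... + 2f(x_{7}) + f(x_8)].
Sum = 104.6015625.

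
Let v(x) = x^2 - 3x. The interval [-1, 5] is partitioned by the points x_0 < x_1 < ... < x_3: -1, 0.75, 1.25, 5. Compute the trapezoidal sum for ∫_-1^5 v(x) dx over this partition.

15.703125

Subinterval widths: 1.75, 0.5, 3.75.
v(-1) = 4, v(0.75) = -1.6875, v(1.25) = -2.1875, v(5) = 10.
On each subinterval the trapezoid contributes (Δx_i/2)·[v(x_{i-1}) + v(x_i)].
Sum = 15.703125.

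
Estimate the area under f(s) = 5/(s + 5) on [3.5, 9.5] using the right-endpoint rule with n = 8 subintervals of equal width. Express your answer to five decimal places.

2.58126

Δs = (9.5 − 3.5)/8 = 0.75.
Right endpoints: 4.25, 5, 5.75, 6.5, 7.25, 8, 8.75, 9.5.
f(4.25) = 20/37, f(5) = 0.5, f(5.75) = 20/43, f(6.5) = 10/23, f(7.25) = 20/49, f(8) = 5/13, f(8.75) = 4/11, f(9.5) = 10/29.
Sum = Δs · [f(4.25) + f(5) + f(5.75) + ...].
Sum ≈ 2.58126.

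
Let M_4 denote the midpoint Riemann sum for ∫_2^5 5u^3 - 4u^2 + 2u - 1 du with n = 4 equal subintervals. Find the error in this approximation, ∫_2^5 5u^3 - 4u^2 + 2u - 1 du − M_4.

6.8203125

Exact integral: ∫_2^5 f(u) du = 623.25.
M_4 = 616.4296875.
Error = 623.25 − 616.4296875 = 6.8203125.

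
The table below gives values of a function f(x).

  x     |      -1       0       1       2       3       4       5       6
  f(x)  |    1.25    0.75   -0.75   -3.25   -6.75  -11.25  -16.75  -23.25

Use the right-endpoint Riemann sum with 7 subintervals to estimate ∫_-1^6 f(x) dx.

Δx = 1.
Sum = 1·[0.75 + (-0.75) + (-3.25) + (-6.75) + (-11.25) + (-16.75) + (-23.25)] = -61.25.

-61.25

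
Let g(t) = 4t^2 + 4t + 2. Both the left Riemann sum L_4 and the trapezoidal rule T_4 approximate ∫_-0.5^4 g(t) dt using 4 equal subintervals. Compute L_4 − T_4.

L_4 = 84.234375.
T_4 = 129.796875.
L_4 − T_4 = -45.5625.

-45.5625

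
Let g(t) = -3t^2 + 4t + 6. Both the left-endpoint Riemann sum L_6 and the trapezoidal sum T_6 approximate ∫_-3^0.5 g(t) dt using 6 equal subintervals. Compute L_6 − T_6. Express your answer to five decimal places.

L_6 ≈ -35.9600694.
T_6 ≈ -24.2204861.
L_6 − T_6 ≈ -11.73958.

-11.73958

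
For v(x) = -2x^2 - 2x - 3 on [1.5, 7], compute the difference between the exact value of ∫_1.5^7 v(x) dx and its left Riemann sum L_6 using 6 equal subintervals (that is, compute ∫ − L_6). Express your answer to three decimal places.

Exact integral: ∫_1.5^7 v(x) dx ≈ -289.66667.
L_6 ≈ -243.31134.
Error ≈ -289.66667 − (-243.31134) ≈ -46.355.

-46.355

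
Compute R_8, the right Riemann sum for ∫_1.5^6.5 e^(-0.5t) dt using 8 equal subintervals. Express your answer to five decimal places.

Δt = (6.5 − 1.5)/8 = 0.625.
Right endpoints: 2.125, 2.75, 3.375, 4, 4.625, 5.25, 5.875, 6.5.
f(2.125) ≈ 0.34559, f(2.75) ≈ 0.25284, f(3.375) ≈ 0.18498, f(4) ≈ 0.13534, f(4.625) ≈ 0.09901, f(5.25) ≈ 0.07244, f(5.875) ≈ 0.05300, f(6.5) ≈ 0.03877.
Sum = Δt · [f(2.125) + f(2.75) + f(3.375) + ...].
Sum ≈ 0.73873.

0.73873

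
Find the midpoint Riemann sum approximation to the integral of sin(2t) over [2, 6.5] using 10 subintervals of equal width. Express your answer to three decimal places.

-0.808

Δt = (6.5 − 2)/10 = 0.45.
Midpoints: 2.225, 2.675, 3.125, 3.575, 4.025, 4.475, 4.925, 5.375, 5.825, 6.275.
f(2.225) ≈ -0.966, f(2.675) ≈ -0.804, f(3.125) ≈ -0.033, f(3.575) ≈ 0.762, f(4.025) ≈ 0.981, f(4.475) ≈ 0.457, f(4.925) ≈ -0.413, f(5.375) ≈ -0.970, f(5.825) ≈ -0.793, f(6.275) ≈ -0.016.
Sum = Δt · [f(2.225) + f(2.675) + f(3.125) + ...].
Sum ≈ -0.808.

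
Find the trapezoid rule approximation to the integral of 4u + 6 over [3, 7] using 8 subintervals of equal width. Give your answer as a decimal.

Δu = (7 − 3)/8 = 0.5.
f(3) = 18, f(3.5) = 20, f(4) = 22, f(4.5) = 24, f(5) = 26, f(5.5) = 28, f(6) = 30, f(6.5) = 32, f(7) = 34.
T_8 = (Δu/2)·[f(u_0) + 2f(u_1) + ... + 2f(u_{7}) + f(u_8)].
Sum = 104.

104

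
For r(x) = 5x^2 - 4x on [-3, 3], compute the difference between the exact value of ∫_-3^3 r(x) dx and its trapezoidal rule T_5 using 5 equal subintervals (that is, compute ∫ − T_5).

Exact integral: ∫_-3^3 r(x) dx = 90.
T_5 = 97.2.
Error = 90 − 97.2 = -7.2.

-7.2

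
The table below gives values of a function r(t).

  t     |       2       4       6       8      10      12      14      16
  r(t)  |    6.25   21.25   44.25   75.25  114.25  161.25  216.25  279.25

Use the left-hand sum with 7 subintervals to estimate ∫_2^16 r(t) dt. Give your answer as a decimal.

1277.5

Δt = 2.
Sum = 2·[6.25 + 21.25 + 44.25 + 75.25 + 114.25 + 161.25 + 216.25] = 1277.5.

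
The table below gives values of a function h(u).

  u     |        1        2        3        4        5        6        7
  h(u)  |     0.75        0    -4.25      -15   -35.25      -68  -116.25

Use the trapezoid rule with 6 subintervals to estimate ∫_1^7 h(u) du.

Δu = 1.
T_6 = (1/2)·[0.75 + 2·0 + 2·(-4.25) + 2·(-15) + 2·(-35.25) + 2·(-68) + (-116.25)] = -180.25.

-180.25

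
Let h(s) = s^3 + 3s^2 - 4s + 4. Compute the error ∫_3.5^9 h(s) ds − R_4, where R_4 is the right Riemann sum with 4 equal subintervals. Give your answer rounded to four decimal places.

-636.0771

Exact integral: ∫_3.5^9 h(s) ds = 2173.359375.
R_4 ≈ 2809.436523.
Error ≈ 2173.359375 − 2809.436523 ≈ -636.0771.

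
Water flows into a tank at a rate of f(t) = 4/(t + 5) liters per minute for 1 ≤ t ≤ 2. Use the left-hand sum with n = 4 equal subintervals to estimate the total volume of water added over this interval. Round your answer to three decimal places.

0.629

Δt = (2 − 1)/4 = 0.25.
Left endpoints: 1, 1.25, 1.5, 1.75.
f(1) = 2/3, f(1.25) = 0.64, f(1.5) = 8/13, f(1.75) = 16/27.
Sum = Δt · [f(1) + f(1.25) + f(1.5) + f(1.75)].
Sum ≈ 0.629.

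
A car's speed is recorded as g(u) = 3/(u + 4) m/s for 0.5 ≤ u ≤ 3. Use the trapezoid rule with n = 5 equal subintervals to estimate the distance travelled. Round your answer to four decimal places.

1.3273

Δu = (3 − 0.5)/5 = 0.5.
g(0.5) = 2/3, g(1) = 0.6, g(1.5) = 6/11, g(2) = 0.5, g(2.5) = 6/13, g(3) = 3/7.
T_5 = (Δu/2)·[g(u_0) + 2g(u_1) + ... + 2g(u_{4}) + g(u_5)].
Sum ≈ 1.3273.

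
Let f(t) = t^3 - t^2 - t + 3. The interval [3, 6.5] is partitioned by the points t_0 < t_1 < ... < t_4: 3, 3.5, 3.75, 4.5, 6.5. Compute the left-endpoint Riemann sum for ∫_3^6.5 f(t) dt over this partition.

Subinterval widths: 0.5, 0.25, 0.75, 2.
Left endpoints: 3, 3.5, 3.75, 4.5.
f(3) = 18, f(3.5) = 30.125, f(3.75) = 37.921875, f(4.5) = 69.375.
Sum = Σ Δt_i · f(t_i).
Sum = 183.72265625.

183.72265625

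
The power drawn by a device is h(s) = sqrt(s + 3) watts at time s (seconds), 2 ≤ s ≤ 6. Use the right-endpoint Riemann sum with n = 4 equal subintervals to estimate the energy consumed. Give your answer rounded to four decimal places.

Δs = (6 − 2)/4 = 1.
Right endpoints: 3, 4, 5, 6.
h(3) ≈ 2.4495, h(4) ≈ 2.6458, h(5) ≈ 2.8284, h(6) ≈ 3.0000.
Sum = Δs · [h(3) + h(4) + h(5) + h(6)].
Sum ≈ 10.9237.

10.9237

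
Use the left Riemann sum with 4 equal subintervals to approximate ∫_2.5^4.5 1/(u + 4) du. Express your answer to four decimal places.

0.2775

Δu = (4.5 − 2.5)/4 = 0.5.
Left endpoints: 2.5, 3, 3.5, 4.
f(2.5) = 2/13, f(3) = 1/7, f(3.5) = 2/15, f(4) = 0.125.
Sum = Δu · [f(2.5) + f(3) + f(3.5) + f(4)].
Sum ≈ 0.2775.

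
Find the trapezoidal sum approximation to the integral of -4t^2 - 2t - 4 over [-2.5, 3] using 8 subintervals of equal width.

Δt = (3 − (-2.5))/8 = 0.6875.
f(-2.5) = -24, f(-1.8125) = -13.515625, f(-1.125) = -6.8125, f(-0.4375) = -3.890625, f(0.25) = -4.75, f(0.9375) = -9.390625, f(1.625) = -17.8125, f(2.3125) = -30.015625, f(3) = -46.
T_8 = (Δt/2)·[f(t_0) + 2f(t_1) + ... + 2f(t_{7}) + f(t_8)].
Sum = -83.31640625.

-83.31640625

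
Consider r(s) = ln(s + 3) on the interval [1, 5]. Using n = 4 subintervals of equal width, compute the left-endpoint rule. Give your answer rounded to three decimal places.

Δs = (5 − 1)/4 = 1.
Left endpoints: 1, 2, 3, 4.
r(1) ≈ 1.386, r(2) ≈ 1.609, r(3) ≈ 1.792, r(4) ≈ 1.946.
Sum = Δs · [r(1) + r(2) + r(3) + r(4)].
Sum ≈ 6.733.

6.733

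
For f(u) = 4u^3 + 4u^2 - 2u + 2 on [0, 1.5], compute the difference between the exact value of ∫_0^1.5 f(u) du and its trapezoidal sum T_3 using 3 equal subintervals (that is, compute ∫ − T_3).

Exact integral: ∫_0^1.5 f(u) du = 10.3125.
T_3 = 11.125.
Error = 10.3125 − 11.125 = -0.8125.

-0.8125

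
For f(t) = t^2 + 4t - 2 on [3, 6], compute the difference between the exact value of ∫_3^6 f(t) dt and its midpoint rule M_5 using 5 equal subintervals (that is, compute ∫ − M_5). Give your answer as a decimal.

0.09

Exact integral: ∫_3^6 f(t) dt = 111.
M_5 = 110.91.
Error = 111 − 110.91 = 0.09.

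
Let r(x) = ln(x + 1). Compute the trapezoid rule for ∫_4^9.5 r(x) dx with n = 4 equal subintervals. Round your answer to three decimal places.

11.126

Δx = (9.5 − 4)/4 = 1.375.
r(4) ≈ 1.609, r(5.375) ≈ 1.852, r(6.75) ≈ 2.048, r(8.125) ≈ 2.211, r(9.5) ≈ 2.351.
T_4 = (Δx/2)·[r(x_0) + 2r(x_1) + 2r(x_2) + 2r(x_3) + r(x_4)].
Sum ≈ 11.126.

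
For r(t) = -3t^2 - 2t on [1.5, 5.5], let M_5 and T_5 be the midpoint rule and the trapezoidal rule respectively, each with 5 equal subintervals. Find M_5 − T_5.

1.92

M_5 = -190.36.
T_5 = -192.28.
M_5 − T_5 = 1.92.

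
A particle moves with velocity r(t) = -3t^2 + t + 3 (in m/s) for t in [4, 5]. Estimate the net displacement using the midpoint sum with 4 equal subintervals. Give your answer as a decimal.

Δt = (5 − 4)/4 = 0.25.
Midpoints: 4.125, 4.375, 4.625, 4.875.
r(4.125) = -43.921875, r(4.375) = -50.046875, r(4.625) = -56.546875, r(4.875) = -63.421875.
Sum = Δt · [r(4.125) + r(4.375) + r(4.625) + r(4.875)].
Sum = -53.484375.

-53.484375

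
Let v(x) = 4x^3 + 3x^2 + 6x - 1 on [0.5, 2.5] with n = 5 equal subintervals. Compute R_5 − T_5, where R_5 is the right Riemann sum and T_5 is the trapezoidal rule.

R_5 = 90.02.
T_5 = 71.62.
R_5 − T_5 = 18.4.

18.4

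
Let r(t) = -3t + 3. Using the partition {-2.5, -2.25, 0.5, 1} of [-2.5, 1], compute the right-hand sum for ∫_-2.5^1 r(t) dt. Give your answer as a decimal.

6.5625

Subinterval widths: 0.25, 2.75, 0.5.
Right endpoints: -2.25, 0.5, 1.
r(-2.25) = 9.75, r(0.5) = 1.5, r(1) = 0.
Sum = Σ Δt_i · r(t_i).
Sum = 6.5625.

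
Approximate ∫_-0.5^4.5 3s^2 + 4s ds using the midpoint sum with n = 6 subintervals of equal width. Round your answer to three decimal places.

130.382

Δs = (4.5 − (-0.5))/6 = 5/6.
Midpoints: -1/12, 0.75, 19/12, 29/12, 3.25, 49/12.
f(-1/12) = -0.3125, f(0.75) = 4.6875, f(19/12) = 665/48, f(29/12) = 27.1875, f(3.25) = 44.6875, f(49/12) = 3185/48.
Sum = Δs · [f(-1/12) + f(0.75) + f(19/12) + ...].
Sum ≈ 130.382.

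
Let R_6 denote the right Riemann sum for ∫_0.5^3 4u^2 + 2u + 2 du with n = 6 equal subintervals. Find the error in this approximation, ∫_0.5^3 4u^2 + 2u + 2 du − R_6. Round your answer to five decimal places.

Exact integral: ∫_0.5^3 f(u) du ≈ 49.5833333.
R_6 ≈ 58.2060185.
Error ≈ 49.5833333 − 58.2060185 ≈ -8.62269.

-8.62269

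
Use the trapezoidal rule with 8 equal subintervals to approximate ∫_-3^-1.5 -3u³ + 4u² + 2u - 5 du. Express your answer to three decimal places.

Δu = (-1.5 − (-3))/8 = 0.1875.
f(-3) = 106, f(-2.8125) = 359455/4096, f(-2.625) = 36647/512, f(-2.4375) = 234853/4096, f(-2.25) = 44.921875, f(-2.0625) = 140131/4096, f(-1.875) = 12845/512, f(-1.6875) = 71401/4096, f(-1.5) = 11.125.
T_8 = (Δu/2)·[f(u_0) + 2f(u_1) + ... + 2f(u_{7}) + f(u_8)].
Sum ≈ 74.416.

74.416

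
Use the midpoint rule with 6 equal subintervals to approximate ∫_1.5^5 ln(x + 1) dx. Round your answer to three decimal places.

4.963

Δx = (5 − 1.5)/6 = 7/12.
Midpoints: 43/24, 2.375, 71/24, 85/24, 4.125, 113/24.
f(43/24) ≈ 1.027, f(2.375) ≈ 1.216, f(71/24) ≈ 1.376, f(85/24) ≈ 1.513, f(4.125) ≈ 1.634, f(113/24) ≈ 1.742.
Sum = Δx · [f(43/24) + f(2.375) + f(71/24) + ...].
Sum ≈ 4.963.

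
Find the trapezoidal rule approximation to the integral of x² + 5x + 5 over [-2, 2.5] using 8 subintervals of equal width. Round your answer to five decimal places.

Δx = (2.5 − (-2))/8 = 0.5625.
f(-2) = -1, f(-1.4375) = -0.12109375, f(-0.875) = 1.390625, f(-0.3125) = 3.53515625, f(0.25) = 6.3125, f(0.8125) = 9.72265625, f(1.375) = 13.765625, f(1.9375) = 18.44140625, f(2.5) = 23.75.
T_8 = (Δx/2)·[f(x_0) + 2f(x_1) + ... + 2f(x_{7}) + f(x_8)].
Sum ≈ 36.23730.

36.23730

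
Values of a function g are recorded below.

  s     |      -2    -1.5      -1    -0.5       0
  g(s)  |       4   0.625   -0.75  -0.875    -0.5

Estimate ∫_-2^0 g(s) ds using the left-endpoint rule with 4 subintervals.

Δs = 0.5.
Sum = 0.5·[4 + 0.625 + (-0.75) + (-0.875)] = 1.5.

1.5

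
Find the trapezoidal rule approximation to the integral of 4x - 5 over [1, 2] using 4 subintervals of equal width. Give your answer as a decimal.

1

Δx = (2 − 1)/4 = 0.25.
f(1) = -1, f(1.25) = 0, f(1.5) = 1, f(1.75) = 2, f(2) = 3.
T_4 = (Δx/2)·[f(x_0) + 2f(x_1) + 2f(x_2) + 2f(x_3) + f(x_4)].
Sum = 1.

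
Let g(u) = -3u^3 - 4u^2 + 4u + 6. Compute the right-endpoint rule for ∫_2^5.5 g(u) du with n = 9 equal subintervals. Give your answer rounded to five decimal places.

Δu = (5.5 − 2)/9 = 7/18.
Right endpoints: 43/18, 25/9, 19/6, 32/9, 71/18, 13/3, 85/18, 46/9, 5.5.
g(43/18) = -93643/1944, g(25/9) = -18967/243, g(19/6) = -2801/24, g(32/9) = -40142/243, g(71/18) = -436559/1944, g(13/3) = -2663/9, g(85/18) = -739141/1944, g(46/9) = -116302/243, g(5.5) = -592.125.
Sum = Δu · [g(43/18) + g(25/9) + g(19/6) + ...].
Sum ≈ -925.37371.

-925.37371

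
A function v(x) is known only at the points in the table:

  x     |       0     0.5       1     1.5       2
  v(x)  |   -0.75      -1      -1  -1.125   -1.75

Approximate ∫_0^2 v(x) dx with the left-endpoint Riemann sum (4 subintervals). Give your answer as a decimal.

-1.9375

Δx = 0.5.
Sum = 0.5·[(-0.75) + (-1) + (-1) + (-1.125)] = -1.9375.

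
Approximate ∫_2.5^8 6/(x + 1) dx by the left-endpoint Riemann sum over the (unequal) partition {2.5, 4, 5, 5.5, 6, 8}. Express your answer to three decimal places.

6.447

Subinterval widths: 1.5, 1, 0.5, 0.5, 2.
Left endpoints: 2.5, 4, 5, 5.5, 6.
f(2.5) = 12/7, f(4) = 1.2, f(5) = 1, f(5.5) = 12/13, f(6) = 6/7.
Sum = Σ Δx_i · f(x_i).
Sum ≈ 6.447.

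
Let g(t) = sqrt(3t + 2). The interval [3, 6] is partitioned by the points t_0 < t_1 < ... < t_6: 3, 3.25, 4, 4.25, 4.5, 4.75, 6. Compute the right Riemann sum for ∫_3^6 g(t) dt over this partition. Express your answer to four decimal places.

12.2055

Subinterval widths: 0.25, 0.75, 0.25, 0.25, 0.25, 1.25.
Right endpoints: 3.25, 4, 4.25, 4.5, 4.75, 6.
g(3.25) ≈ 3.4278, g(4) ≈ 3.7417, g(4.25) ≈ 3.8406, g(4.5) ≈ 3.9370, g(4.75) ≈ 4.0311, g(6) ≈ 4.4721.
Sum = Σ Δt_i · g(t_i).
Sum ≈ 12.2055.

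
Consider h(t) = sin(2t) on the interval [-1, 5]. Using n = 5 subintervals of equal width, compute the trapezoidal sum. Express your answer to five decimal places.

0.09865

Δt = (5 − (-1))/5 = 1.2.
h(-1) ≈ -0.90930, h(0.2) ≈ 0.38942, h(1.4) ≈ 0.33499, h(2.6) ≈ -0.88345, h(3.8) ≈ 0.96792, h(5) ≈ -0.54402.
T_5 = (Δt/2)·[h(t_0) + 2h(t_1) + ... + 2h(t_{4}) + h(t_5)].
Sum ≈ 0.09865.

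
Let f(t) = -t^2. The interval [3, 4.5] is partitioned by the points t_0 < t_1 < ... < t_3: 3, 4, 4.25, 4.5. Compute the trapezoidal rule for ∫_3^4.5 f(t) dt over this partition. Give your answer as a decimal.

Subinterval widths: 1, 0.25, 0.25.
f(3) = -9, f(4) = -16, f(4.25) = -18.0625, f(4.5) = -20.25.
On each subinterval the trapezoid contributes (Δt_i/2)·[f(t_{i-1}) + f(t_i)].
Sum = -21.546875.

-21.546875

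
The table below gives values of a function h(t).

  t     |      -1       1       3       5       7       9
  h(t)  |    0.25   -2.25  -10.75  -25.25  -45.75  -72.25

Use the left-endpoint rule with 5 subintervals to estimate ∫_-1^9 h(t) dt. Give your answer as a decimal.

-167.5

Δt = 2.
Sum = 2·[0.25 + (-2.25) + (-10.75) + (-25.25) + (-45.75)] = -167.5.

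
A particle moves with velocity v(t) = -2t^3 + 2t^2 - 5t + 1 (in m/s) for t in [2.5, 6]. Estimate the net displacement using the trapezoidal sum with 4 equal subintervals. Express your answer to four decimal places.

-576.2559

Δt = (6 − 2.5)/4 = 0.875.
v(2.5) = -30.25, v(3.375) = -69.98046875, v(4.25) = -137.65625, v(5.125) = -241.31640625, v(6) = -389.
T_4 = (Δt/2)·[v(t_0) + 2v(t_1) + 2v(t_2) + 2v(t_3) + v(t_4)].
Sum ≈ -576.2559.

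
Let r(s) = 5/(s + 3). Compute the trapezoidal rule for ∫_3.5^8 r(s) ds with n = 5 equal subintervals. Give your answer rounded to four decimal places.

Δs = (8 − 3.5)/5 = 0.9.
r(3.5) = 10/13, r(4.4) = 25/37, r(5.3) = 50/83, r(6.2) = 25/46, r(7.1) = 50/101, r(8) = 5/11.
T_5 = (Δs/2)·[r(s_0) + 2r(s_1) + ... + 2r(s_{4}) + r(s_5)].
Sum ≈ 2.6357.

2.6357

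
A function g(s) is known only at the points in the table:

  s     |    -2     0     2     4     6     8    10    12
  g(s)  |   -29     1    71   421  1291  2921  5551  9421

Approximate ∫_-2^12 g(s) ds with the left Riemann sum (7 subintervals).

Δs = 2.
Sum = 2·[(-29) + 1 + 71 + 421 + 1291 + 2921 + 5551] = 20454.

20454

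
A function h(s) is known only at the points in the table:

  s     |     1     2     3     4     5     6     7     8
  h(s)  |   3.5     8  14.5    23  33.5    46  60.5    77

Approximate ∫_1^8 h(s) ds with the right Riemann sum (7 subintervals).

262.5

Δs = 1.
Sum = 1·[8 + 14.5 + 23 + 33.5 + 46 + 60.5 + 77] = 262.5.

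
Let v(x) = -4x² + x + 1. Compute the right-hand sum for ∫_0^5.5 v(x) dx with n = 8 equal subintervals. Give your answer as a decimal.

Δx = (5.5 − 0)/8 = 0.6875.
Right endpoints: 0.6875, 1.375, 2.0625, 2.75, 3.4375, 4.125, 4.8125, 5.5.
v(0.6875) = -0.203125, v(1.375) = -5.1875, v(2.0625) = -13.953125, v(2.75) = -26.5, v(3.4375) = -42.828125, v(4.125) = -62.9375, v(4.8125) = -86.828125, v(5.5) = -114.5.
Sum = Δx · [v(0.6875) + v(1.375) + v(2.0625) + ...].
Sum = -242.64453125.

-242.64453125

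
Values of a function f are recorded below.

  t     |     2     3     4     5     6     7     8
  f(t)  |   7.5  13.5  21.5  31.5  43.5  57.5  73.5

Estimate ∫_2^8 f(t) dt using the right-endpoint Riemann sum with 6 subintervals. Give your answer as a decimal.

Δt = 1.
Sum = 1·[13.5 + 21.5 + 31.5 + 43.5 + 57.5 + 73.5] = 241.

241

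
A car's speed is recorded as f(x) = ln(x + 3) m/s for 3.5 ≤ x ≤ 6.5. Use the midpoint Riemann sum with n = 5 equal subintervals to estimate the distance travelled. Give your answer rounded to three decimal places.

6.221

Δx = (6.5 − 3.5)/5 = 0.6.
Midpoints: 3.8, 4.4, 5, 5.6, 6.2.
f(3.8) ≈ 1.917, f(4.4) ≈ 2.001, f(5) ≈ 2.079, f(5.6) ≈ 2.152, f(6.2) ≈ 2.219.
Sum = Δx · [f(3.8) + f(4.4) + f(5) + f(5.6) + f(6.2)].
Sum ≈ 6.221.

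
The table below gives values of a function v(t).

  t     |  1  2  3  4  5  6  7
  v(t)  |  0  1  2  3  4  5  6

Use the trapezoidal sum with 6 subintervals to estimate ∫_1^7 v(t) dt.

Δt = 1.
T_6 = (1/2)·[0 + 2·1 + 2·2 + 2·3 + 2·4 + 2·5 + 6] = 18.

18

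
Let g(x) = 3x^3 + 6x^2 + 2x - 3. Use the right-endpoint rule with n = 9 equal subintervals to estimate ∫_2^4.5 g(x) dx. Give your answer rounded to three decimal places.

520.552

Δx = (4.5 − 2)/9 = 5/18.
Right endpoints: 41/18, 23/9, 17/6, 28/9, 61/18, 11/3, 71/18, 38/9, 4.5.
g(41/18) = 132461/1944, g(23/9) = 22202/243, g(17/6) = 8573/72, g(28/9) = 36847/243, g(61/18) = 368281/1944, g(11/3) = 2096/9, g(71/18) = 548891/1944, g(38/9) = 82187/243, g(4.5) = 400.875.
Sum = Δx · [g(41/18) + g(23/9) + g(17/6) + ...].
Sum ≈ 520.552.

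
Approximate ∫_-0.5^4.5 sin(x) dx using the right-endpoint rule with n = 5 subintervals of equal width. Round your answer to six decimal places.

0.747079

Δx = (4.5 − (-0.5))/5 = 1.
Right endpoints: 0.5, 1.5, 2.5, 3.5, 4.5.
f(0.5) ≈ 0.479426, f(1.5) ≈ 0.997495, f(2.5) ≈ 0.598472, f(3.5) ≈ -0.350783, f(4.5) ≈ -0.977530.
Sum = Δx · [f(0.5) + f(1.5) + f(2.5) + f(3.5) + f(4.5)].
Sum ≈ 0.747079.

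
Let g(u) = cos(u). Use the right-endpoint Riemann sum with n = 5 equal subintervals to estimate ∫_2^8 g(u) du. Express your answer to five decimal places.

Δu = (8 − 2)/5 = 1.2.
Right endpoints: 3.2, 4.4, 5.6, 6.8, 8.
g(3.2) ≈ -0.99829, g(4.4) ≈ -0.30733, g(5.6) ≈ 0.77557, g(6.8) ≈ 0.86940, g(8) ≈ -0.14550.
Sum = Δu · [g(3.2) + g(4.4) + g(5.6) + g(6.8) + g(8)].
Sum ≈ 0.23260.

0.23260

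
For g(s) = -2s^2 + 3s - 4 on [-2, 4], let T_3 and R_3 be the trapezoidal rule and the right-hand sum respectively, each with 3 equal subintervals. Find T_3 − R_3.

T_3 = -62.
R_3 = -68.
T_3 − R_3 = 6.

6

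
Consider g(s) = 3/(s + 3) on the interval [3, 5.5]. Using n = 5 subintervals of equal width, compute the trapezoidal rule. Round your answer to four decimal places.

1.0458

Δs = (5.5 − 3)/5 = 0.5.
g(3) = 0.5, g(3.5) = 6/13, g(4) = 3/7, g(4.5) = 0.4, g(5) = 0.375, g(5.5) = 6/17.
T_5 = (Δs/2)·[g(s_0) + 2g(s_1) + ... + 2g(s_{4}) + g(s_5)].
Sum ≈ 1.0458.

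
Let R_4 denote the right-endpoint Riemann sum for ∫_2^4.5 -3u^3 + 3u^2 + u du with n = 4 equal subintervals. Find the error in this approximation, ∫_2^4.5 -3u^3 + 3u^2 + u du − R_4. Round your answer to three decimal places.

Exact integral: ∫_2^4.5 f(u) du = -204.296875.
R_4 ≈ -270.48340.
Error ≈ -204.296875 − (-270.48340) ≈ 66.187.

66.187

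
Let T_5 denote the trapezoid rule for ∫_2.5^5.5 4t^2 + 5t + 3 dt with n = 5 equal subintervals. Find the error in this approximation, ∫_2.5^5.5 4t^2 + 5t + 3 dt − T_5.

Exact integral: ∫_2.5^5.5 f(t) dt = 270.
T_5 = 270.72.
Error = 270 − 270.72 = -0.72.

-0.72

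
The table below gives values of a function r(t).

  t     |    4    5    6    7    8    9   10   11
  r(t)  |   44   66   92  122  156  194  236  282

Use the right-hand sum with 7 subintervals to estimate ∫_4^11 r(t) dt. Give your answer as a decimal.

1148

Δt = 1.
Sum = 1·[66 + 92 + 122 + 156 + 194 + 236 + 282] = 1148.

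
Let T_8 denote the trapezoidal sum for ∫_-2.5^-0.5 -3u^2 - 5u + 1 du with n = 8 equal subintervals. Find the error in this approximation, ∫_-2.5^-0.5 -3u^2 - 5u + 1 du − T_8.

Exact integral: ∫_-2.5^-0.5 f(u) du = 1.5.
T_8 = 1.4375.
Error = 1.5 − 1.4375 = 0.0625.

0.0625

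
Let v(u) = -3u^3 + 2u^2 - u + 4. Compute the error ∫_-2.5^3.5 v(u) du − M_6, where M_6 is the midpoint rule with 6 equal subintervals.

-1.25

Exact integral: ∫_-2.5^3.5 v(u) du = -23.25.
M_6 = -22.
Error = -23.25 − (-22) = -1.25.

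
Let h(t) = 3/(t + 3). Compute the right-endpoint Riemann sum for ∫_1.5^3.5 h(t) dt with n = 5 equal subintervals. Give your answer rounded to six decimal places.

1.063176

Δt = (3.5 − 1.5)/5 = 0.4.
Right endpoints: 1.9, 2.3, 2.7, 3.1, 3.5.
h(1.9) = 30/49, h(2.3) = 30/53, h(2.7) = 10/19, h(3.1) = 30/61, h(3.5) = 6/13.
Sum = Δt · [h(1.9) + h(2.3) + h(2.7) + h(3.1) + h(3.5)].
Sum ≈ 1.063176.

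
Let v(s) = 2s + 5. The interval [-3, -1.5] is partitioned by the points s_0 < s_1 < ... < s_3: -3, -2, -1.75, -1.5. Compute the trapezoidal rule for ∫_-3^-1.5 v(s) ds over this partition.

0.75

Subinterval widths: 1, 0.25, 0.25.
v(-3) = -1, v(-2) = 1, v(-1.75) = 1.5, v(-1.5) = 2.
On each subinterval the trapezoid contributes (Δs_i/2)·[v(s_{i-1}) + v(s_i)].
Sum = 0.75.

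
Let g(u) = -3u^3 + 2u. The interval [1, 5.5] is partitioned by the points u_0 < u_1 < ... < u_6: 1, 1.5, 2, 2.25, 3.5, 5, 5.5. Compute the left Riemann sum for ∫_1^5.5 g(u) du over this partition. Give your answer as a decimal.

Subinterval widths: 0.5, 0.5, 0.25, 1.25, 1.5, 0.5.
Left endpoints: 1, 1.5, 2, 2.25, 3.5, 5.
g(1) = -1, g(1.5) = -7.125, g(2) = -20, g(2.25) = -29.671875, g(3.5) = -121.625, g(5) = -365.
Sum = Σ Δu_i · g(u_i).
Sum = -411.08984375.

-411.08984375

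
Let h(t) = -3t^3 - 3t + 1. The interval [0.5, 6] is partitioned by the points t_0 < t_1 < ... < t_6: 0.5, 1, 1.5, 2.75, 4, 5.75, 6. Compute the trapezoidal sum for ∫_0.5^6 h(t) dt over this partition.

Subinterval widths: 0.5, 0.5, 1.25, 1.25, 1.75, 0.25.
h(0.5) = -0.875, h(1) = -5, h(1.5) = -13.625, h(2.75) = -69.640625, h(4) = -203, h(5.75) = -586.578125, h(6) = -665.
On each subinterval the trapezoid contributes (Δt_i/2)·[h(t_{i-1}) + h(t_i)].
Sum = -1075.89453125.

-1075.89453125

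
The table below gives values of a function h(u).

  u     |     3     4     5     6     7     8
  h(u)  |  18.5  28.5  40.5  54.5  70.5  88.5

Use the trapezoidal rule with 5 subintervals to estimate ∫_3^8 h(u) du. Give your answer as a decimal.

Δu = 1.
T_5 = (1/2)·[18.5 + 2·28.5 + 2·40.5 + 2·54.5 + 2·70.5 + 88.5] = 247.5.

247.5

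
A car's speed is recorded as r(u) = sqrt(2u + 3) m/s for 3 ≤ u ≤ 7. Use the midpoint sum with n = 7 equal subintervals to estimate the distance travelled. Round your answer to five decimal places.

Δu = (7 − 3)/7 = 4/7.
Midpoints: 23/7, 27/7, 31/7, 5, 39/7, 43/7, 47/7.
r(23/7) ≈ 3.09377, r(27/7) ≈ 3.27327, r(31/7) ≈ 3.44342, r(5) ≈ 3.60555, r(39/7) ≈ 3.76070, r(43/7) ≈ 3.90969, r(47/7) ≈ 4.05322.
Sum = Δu · [r(23/7) + r(27/7) + r(31/7) + ...].
Sum ≈ 14.36550.

14.36550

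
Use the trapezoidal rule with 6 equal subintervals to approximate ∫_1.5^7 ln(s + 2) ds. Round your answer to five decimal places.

Δs = (7 − 1.5)/6 = 11/12.
f(1.5) ≈ 1.25276, f(29/12) ≈ 1.48539, f(10/3) ≈ 1.67398, f(4.25) ≈ 1.83258, f(31/6) ≈ 1.96944, f(73/12) ≈ 2.08980, f(7) ≈ 2.19722.
T_6 = (Δs/2)·[f(s_0) + 2f(s_1) + ... + 2f(s_{5}) + f(s_6)].
Sum ≈ 9.87817.

9.87817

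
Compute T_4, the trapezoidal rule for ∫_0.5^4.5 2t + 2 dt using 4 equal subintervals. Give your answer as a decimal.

Δt = (4.5 − 0.5)/4 = 1.
f(0.5) = 3, f(1.5) = 5, f(2.5) = 7, f(3.5) = 9, f(4.5) = 11.
T_4 = (Δt/2)·[f(t_0) + 2f(t_1) + 2f(t_2) + 2f(t_3) + f(t_4)].
Sum = 28.

28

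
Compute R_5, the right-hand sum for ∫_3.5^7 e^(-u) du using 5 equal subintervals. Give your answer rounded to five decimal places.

0.02022

Δu = (7 − 3.5)/5 = 0.7.
Right endpoints: 4.2, 4.9, 5.6, 6.3, 7.
f(4.2) ≈ 0.01500, f(4.9) ≈ 0.00745, f(5.6) ≈ 0.00370, f(6.3) ≈ 0.00184, f(7) ≈ 0.00091.
Sum = Δu · [f(4.2) + f(4.9) + f(5.6) + f(6.3) + f(7)].
Sum ≈ 0.02022.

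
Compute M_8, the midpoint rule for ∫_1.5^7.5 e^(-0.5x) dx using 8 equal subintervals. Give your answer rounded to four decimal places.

0.8925

Δx = (7.5 − 1.5)/8 = 0.75.
Midpoints: 1.875, 2.625, 3.375, 4.125, 4.875, 5.625, 6.375, 7.125.
f(1.875) ≈ 0.3916, f(2.625) ≈ 0.2691, f(3.375) ≈ 0.1850, f(4.125) ≈ 0.1271, f(4.875) ≈ 0.0874, f(5.625) ≈ 0.0601, f(6.375) ≈ 0.0413, f(7.125) ≈ 0.0284.
Sum = Δx · [f(1.875) + f(2.625) + f(3.375) + ...].
Sum ≈ 0.8925.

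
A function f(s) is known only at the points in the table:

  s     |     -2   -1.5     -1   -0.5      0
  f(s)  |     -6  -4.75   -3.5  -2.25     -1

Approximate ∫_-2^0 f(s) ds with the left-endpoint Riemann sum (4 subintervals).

-8.25

Δs = 0.5.
Sum = 0.5·[(-6) + (-4.75) + (-3.5) + (-2.25)] = -8.25.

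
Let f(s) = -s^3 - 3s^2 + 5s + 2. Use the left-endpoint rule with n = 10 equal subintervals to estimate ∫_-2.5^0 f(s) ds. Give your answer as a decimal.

Δs = (0 − (-2.5))/10 = 0.25.
Left endpoints: -2.5, -2.25, -2, -1.75, -1.5, -1.25, -1, -0.75, -0.5, -0.25.
f(-2.5) = -13.625, f(-2.25) = -13.046875, f(-2) = -12, f(-1.75) = -10.578125, f(-1.5) = -8.875, f(-1.25) = -6.984375, f(-1) = -5, f(-0.75) = -3.015625, f(-0.5) = -1.125, f(-0.25) = 0.578125.
Sum = Δs · [f(-2.5) + f(-2.25) + f(-2) + ...].
Sum = -18.41796875.

-18.41796875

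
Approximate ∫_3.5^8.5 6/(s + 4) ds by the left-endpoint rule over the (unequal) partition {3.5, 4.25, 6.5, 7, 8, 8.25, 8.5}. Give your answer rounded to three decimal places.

Subinterval widths: 0.75, 2.25, 0.5, 1, 0.25, 0.25.
Left endpoints: 3.5, 4.25, 6.5, 7, 8, 8.25.
f(3.5) = 0.8, f(4.25) = 8/11, f(6.5) = 4/7, f(7) = 6/11, f(8) = 0.5, f(8.25) = 24/49.
Sum = Σ Δs_i · f(s_i).
Sum ≈ 3.315.

3.315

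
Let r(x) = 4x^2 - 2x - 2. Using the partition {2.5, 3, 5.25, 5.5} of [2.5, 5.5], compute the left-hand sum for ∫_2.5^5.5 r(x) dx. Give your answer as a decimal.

96.4375

Subinterval widths: 0.5, 2.25, 0.25.
Left endpoints: 2.5, 3, 5.25.
r(2.5) = 18, r(3) = 28, r(5.25) = 97.75.
Sum = Σ Δx_i · r(x_i).
Sum = 96.4375.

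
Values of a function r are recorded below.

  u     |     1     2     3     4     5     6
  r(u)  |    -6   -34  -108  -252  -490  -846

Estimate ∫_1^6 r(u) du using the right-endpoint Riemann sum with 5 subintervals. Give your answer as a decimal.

Δu = 1.
Sum = 1·[(-34) + (-108) + (-252) + (-490) + (-846)] = -1730.

-1730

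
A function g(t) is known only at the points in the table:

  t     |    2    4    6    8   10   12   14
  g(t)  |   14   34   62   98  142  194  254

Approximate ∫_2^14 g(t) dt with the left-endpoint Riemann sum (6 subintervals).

Δt = 2.
Sum = 2·[14 + 34 + 62 + 98 + 142 + 194] = 1088.

1088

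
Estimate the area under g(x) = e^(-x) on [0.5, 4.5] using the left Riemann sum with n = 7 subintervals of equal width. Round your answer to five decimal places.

Δx = (4.5 − 0.5)/7 = 4/7.
Left endpoints: 0.5, 15/14, 23/14, 31/14, 39/14, 47/14, 55/14.
g(0.5) ≈ 0.60653, g(15/14) ≈ 0.34252, g(23/14) ≈ 0.19343, g(31/14) ≈ 0.10923, g(39/14) ≈ 0.06169, g(47/14) ≈ 0.03483, g(55/14) ≈ 0.01967.
Sum = Δx · [g(0.5) + g(15/14) + g(23/14) + ...].
Sum ≈ 0.78166.

0.78166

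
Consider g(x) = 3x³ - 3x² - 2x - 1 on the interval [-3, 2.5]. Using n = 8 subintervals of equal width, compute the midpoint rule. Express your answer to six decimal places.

Δx = (2.5 − (-3))/8 = 0.6875.
Midpoints: -2.65625, -1.96875, -1.28125, -0.59375, 0.09375, 0.78125, 1.46875, 2.15625.
g(-2.65625) = -2394663/32768, g(-1.96875) = -1034909/32768, g(-1.28125) = -316939/32768, g(-0.59375) = -49089/32768, g(0.09375) = -39695/32768, g(0.78125) = -97093/32768, g(1.46875) = -29619/32768, g(2.15625) = 354391/32768.
Sum = Δx · [g(-2.65625) + g(-1.96875) + g(-1.28125) + ...].
Sum ≈ -75.690796.

-75.690796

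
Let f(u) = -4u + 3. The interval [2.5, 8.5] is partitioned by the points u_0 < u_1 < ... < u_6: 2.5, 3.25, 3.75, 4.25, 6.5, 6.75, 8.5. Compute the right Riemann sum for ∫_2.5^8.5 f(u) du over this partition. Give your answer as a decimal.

-132.5

Subinterval widths: 0.75, 0.5, 0.5, 2.25, 0.25, 1.75.
Right endpoints: 3.25, 3.75, 4.25, 6.5, 6.75, 8.5.
f(3.25) = -10, f(3.75) = -12, f(4.25) = -14, f(6.5) = -23, f(6.75) = -24, f(8.5) = -31.
Sum = Σ Δu_i · f(u_i).
Sum = -132.5.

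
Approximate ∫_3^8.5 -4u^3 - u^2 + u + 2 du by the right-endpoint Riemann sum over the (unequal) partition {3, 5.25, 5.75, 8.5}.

-8666.09375

Subinterval widths: 2.25, 0.5, 2.75.
Right endpoints: 5.25, 5.75, 8.5.
f(5.25) = -599.125, f(5.75) = -785.75, f(8.5) = -2518.25.
Sum = Σ Δu_i · f(u_i).
Sum = -8666.09375.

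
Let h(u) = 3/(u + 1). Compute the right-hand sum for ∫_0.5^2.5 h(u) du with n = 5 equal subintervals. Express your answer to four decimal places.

Δu = (2.5 − 0.5)/5 = 0.4.
Right endpoints: 0.9, 1.3, 1.7, 2.1, 2.5.
h(0.9) = 30/19, h(1.3) = 30/23, h(1.7) = 10/9, h(2.1) = 30/31, h(2.5) = 6/7.
Sum = Δu · [h(0.9) + h(1.3) + h(1.7) + h(2.1) + h(2.5)].
Sum ≈ 2.3277.

2.3277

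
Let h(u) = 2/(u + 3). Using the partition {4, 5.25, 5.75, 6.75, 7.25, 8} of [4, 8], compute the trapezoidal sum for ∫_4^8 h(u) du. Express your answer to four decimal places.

0.9061

Subinterval widths: 1.25, 0.5, 1, 0.5, 0.75.
h(4) = 2/7, h(5.25) = 8/33, h(5.75) = 8/35, h(6.75) = 8/39, h(7.25) = 8/41, h(8) = 2/11.
On each subinterval the trapezoid contributes (Δu_i/2)·[h(u_{i-1}) + h(u_i)].
Sum ≈ 0.9061.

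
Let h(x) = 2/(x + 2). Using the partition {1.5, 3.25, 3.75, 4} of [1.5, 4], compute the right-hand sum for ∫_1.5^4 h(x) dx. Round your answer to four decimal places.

Subinterval widths: 1.75, 0.5, 0.25.
Right endpoints: 3.25, 3.75, 4.
h(3.25) = 8/21, h(3.75) = 8/23, h(4) = 1/3.
Sum = Σ Δx_i · h(x_i).
Sum ≈ 0.9239.

0.9239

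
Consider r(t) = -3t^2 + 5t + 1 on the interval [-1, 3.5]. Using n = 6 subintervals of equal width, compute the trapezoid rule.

Δt = (3.5 − (-1))/6 = 0.75.
r(-1) = -7, r(-0.25) = -0.4375, r(0.5) = 2.75, r(1.25) = 2.5625, r(2) = -1, r(2.75) = -7.9375, r(3.5) = -18.25.
T_6 = (Δt/2)·[r(t_0) + 2r(t_1) + ... + 2r(t_{5}) + r(t_6)].
Sum = -12.515625.

-12.515625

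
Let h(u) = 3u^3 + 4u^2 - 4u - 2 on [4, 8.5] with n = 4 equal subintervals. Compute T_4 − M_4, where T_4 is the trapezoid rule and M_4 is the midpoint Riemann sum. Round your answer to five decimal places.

85.78564

T_4 ≈ 4392.2373047.
M_4 ≈ 4306.4516602.
T_4 − M_4 ≈ 85.78564.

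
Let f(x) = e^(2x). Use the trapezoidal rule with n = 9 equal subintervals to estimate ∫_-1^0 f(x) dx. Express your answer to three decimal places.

Δx = (0 − (-1))/9 = 1/9.
f(-1) ≈ 0.135, f(-8/9) ≈ 0.169, f(-7/9) ≈ 0.211, f(-2/3) ≈ 0.264, f(-5/9) ≈ 0.329, f(-4/9) ≈ 0.411, f(-1/3) ≈ 0.513, f(-2/9) ≈ 0.641, f(-1/9) ≈ 0.801, f(0) ≈ 1.000.
T_9 = (Δx/2)·[f(x_0) + 2f(x_1) + ... + 2f(x_{8}) + f(x_9)].
Sum ≈ 0.434.

0.434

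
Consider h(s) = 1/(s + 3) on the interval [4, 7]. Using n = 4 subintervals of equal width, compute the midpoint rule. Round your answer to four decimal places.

0.3564

Δs = (7 − 4)/4 = 0.75.
Midpoints: 4.375, 5.125, 5.875, 6.625.
h(4.375) = 8/59, h(5.125) = 8/65, h(5.875) = 8/71, h(6.625) = 8/77.
Sum = Δs · [h(4.375) + h(5.125) + h(5.875) + h(6.625)].
Sum ≈ 0.3564.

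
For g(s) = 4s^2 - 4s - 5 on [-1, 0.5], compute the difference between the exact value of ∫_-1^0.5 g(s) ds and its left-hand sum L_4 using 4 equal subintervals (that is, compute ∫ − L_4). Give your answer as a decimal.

Exact integral: ∫_-1^0.5 g(s) ds = -4.5.
L_4 = -2.671875.
Error = -4.5 − (-2.671875) = -1.828125.

-1.828125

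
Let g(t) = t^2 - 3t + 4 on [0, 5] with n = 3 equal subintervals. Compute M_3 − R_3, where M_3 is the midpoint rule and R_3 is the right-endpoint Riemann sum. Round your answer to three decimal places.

-11.806

M_3 ≈ 23.00926.
R_3 ≈ 34.81481.
M_3 − R_3 ≈ -11.806.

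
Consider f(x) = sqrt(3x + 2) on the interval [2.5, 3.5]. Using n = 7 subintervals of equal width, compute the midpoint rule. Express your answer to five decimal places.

3.31410

Δx = (3.5 − 2.5)/7 = 1/7.
Midpoints: 18/7, 19/7, 20/7, 3, 22/7, 23/7, 24/7.
f(18/7) ≈ 3.11677, f(19/7) ≈ 3.18479, f(20/7) ≈ 3.25137, f(3) ≈ 3.31662, f(22/7) ≈ 3.38062, f(23/7) ≈ 3.44342, f(24/7) ≈ 3.50510.
Sum = Δx · [f(18/7) + f(19/7) + f(20/7) + ...].
Sum ≈ 3.31410.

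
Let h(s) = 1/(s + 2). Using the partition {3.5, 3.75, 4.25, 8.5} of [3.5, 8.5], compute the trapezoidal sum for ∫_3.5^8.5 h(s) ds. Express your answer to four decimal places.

0.6703

Subinterval widths: 0.25, 0.5, 4.25.
h(3.5) = 2/11, h(3.75) = 4/23, h(4.25) = 0.16, h(8.5) = 2/21.
On each subinterval the trapezoid contributes (Δs_i/2)·[h(s_{i-1}) + h(s_i)].
Sum ≈ 0.6703.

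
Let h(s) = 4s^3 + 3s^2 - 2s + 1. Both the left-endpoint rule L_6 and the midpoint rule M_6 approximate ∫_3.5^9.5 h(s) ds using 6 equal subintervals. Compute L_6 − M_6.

L_6 = 7078.5.
M_6 = 8697.
L_6 − M_6 = -1618.5.

-1618.5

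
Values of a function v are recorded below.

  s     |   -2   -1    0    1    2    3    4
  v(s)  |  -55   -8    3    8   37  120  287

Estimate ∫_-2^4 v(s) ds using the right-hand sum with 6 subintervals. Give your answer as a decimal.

Δs = 1.
Sum = 1·[(-8) + 3 + 8 + 37 + 120 + 287] = 447.

447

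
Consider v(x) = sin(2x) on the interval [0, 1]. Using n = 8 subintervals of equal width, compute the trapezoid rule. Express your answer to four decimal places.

0.7044

Δx = (1 − 0)/8 = 0.125.
v(0) ≈ 0.0000, v(0.125) ≈ 0.2474, v(0.25) ≈ 0.4794, v(0.375) ≈ 0.6816, v(0.5) ≈ 0.8415, v(0.625) ≈ 0.9490, v(0.75) ≈ 0.9975, v(0.875) ≈ 0.9840, v(1) ≈ 0.9093.
T_8 = (Δx/2)·[v(x_0) + 2v(x_1) + ... + 2v(x_{7}) + v(x_8)].
Sum ≈ 0.7044.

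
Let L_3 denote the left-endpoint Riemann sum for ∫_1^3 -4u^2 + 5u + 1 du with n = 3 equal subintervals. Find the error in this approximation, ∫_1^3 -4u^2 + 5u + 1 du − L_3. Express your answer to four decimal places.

Exact integral: ∫_1^3 f(u) du ≈ -12.666667.
L_3 ≈ -5.925926.
Error ≈ -12.666667 − (-5.925926) ≈ -6.7407.

-6.7407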